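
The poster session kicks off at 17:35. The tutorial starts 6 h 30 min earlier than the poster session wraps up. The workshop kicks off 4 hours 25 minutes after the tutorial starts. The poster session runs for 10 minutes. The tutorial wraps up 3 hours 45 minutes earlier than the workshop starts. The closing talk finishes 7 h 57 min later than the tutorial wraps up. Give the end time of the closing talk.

The poster session ends at 17:35 + 10 min = 17:45.
The tutorial starts at 17:45 − 390 min = 11:15.
The workshop starts at 11:15 + 265 min = 15:40.
The tutorial ends at 15:40 − 225 min = 11:55.
The closing talk ends at 11:55 + 477 min = 19:52.

19:52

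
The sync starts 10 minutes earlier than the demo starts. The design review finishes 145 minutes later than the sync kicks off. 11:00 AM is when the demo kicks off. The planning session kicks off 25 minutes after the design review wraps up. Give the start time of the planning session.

The sync starts at 11:00 AM − 10 min = 10:50 AM.
The design review ends at 10:50 AM + 145 min = 1:15 PM.
The planning session starts at 1:15 PM + 25 min = 1:40 PM.

1:40 PM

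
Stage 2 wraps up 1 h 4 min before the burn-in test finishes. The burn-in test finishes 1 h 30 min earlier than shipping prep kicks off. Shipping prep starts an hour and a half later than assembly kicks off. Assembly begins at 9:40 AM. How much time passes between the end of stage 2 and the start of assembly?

1 hour 4 minutes

Shipping prep starts at 9:40 AM + 90 min = 11:10 AM.
The burn-in test ends at 11:10 AM − 90 min = 9:40 AM.
Stage 2 ends at 9:40 AM − 64 min = 8:36 AM.
From 8:36 AM to 9:40 AM is 1 hour 4 minutes.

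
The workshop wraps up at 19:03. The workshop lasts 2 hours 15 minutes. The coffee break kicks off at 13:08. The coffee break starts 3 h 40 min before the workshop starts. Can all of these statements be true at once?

The workshop starts at 19:03 − 135 min = 16:48.
The coffee break starts at 16:48 − 220 min = 13:08.
That matches the stated 13:08, so the schedule is consistent.

Yes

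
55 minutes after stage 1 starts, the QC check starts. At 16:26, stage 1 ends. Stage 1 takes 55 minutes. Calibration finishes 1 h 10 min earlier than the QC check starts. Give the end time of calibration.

Stage 1 starts at 16:26 − 55 min = 15:31.
The QC check starts at 15:31 + 55 min = 16:26.
Calibration ends at 16:26 − 70 min = 15:16.

15:16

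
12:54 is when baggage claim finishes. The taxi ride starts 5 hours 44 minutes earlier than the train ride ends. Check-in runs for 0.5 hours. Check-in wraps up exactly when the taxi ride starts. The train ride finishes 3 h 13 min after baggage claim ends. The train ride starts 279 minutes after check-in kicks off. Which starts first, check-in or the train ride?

The train ride ends at 12:54 + 193 min = 16:07.
The taxi ride starts at 16:07 − 344 min = 10:23.
So check-in ends at 10:23.
Check-in starts at 10:23 − 30 min = 09:53.
The train ride starts at 09:53 + 279 min = 14:32.
Check-in starts at 09:53 and the train ride starts at 14:32, so check-in is first.

check-in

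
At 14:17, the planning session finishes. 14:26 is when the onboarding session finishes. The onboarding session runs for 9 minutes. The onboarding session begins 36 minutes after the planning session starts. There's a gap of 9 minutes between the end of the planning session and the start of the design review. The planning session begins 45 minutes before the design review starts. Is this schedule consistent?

The design review starts at 14:17 + 9 min = 14:26.
The planning session starts at 14:26 − 45 min = 13:41.
The onboarding session starts at 13:41 + 36 min = 14:17.
The onboarding session ends at 14:17 + 9 min = 14:26.
That matches the stated 14:26, so the schedule is consistent.

Yes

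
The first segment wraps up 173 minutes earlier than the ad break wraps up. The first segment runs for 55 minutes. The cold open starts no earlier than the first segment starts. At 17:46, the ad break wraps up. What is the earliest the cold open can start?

The first segment ends at 17:46 − 173 min = 14:53.
The first segment starts at 14:53 − 55 min = 13:58.
The cold open is bounded by the first segment, so the earliest it can start is 13:58.

13:58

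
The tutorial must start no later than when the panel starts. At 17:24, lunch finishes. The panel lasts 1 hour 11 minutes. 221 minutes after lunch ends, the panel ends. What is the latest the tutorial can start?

19:54

The panel ends at 17:24 + 221 min = 21:05.
The panel starts at 21:05 − 71 min = 19:54.
The tutorial is bounded by the panel, so the latest it can start is 19:54.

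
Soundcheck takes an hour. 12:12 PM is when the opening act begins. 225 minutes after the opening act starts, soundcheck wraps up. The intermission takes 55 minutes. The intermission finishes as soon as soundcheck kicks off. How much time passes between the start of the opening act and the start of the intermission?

1 h 50 min

Soundcheck ends at 12:12 PM + 225 min = 3:57 PM.
Soundcheck starts at 3:57 PM − 60 min = 2:57 PM.
So the intermission ends at 2:57 PM.
The intermission starts at 2:57 PM − 55 min = 2:02 PM.
From 12:12 PM to 2:02 PM is 1 h 50 min.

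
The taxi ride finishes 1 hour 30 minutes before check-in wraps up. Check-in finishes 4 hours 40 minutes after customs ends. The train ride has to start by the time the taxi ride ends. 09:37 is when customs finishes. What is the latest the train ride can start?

Check-in ends at 09:37 + 280 min = 14:17.
The taxi ride ends at 14:17 − 90 min = 12:47.
The train ride is bounded by the taxi ride, so the latest it can start is 12:47.

12:47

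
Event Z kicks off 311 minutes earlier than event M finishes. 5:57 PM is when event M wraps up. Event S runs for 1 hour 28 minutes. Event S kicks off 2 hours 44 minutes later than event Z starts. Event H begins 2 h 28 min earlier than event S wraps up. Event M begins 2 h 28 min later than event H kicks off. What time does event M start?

4:58 PM

Event Z starts at 5:57 PM − 311 min = 12:46 PM.
Event S starts at 12:46 PM + 164 min = 3:30 PM.
Event S ends at 3:30 PM + 88 min = 4:58 PM.
Event H starts at 4:58 PM − 148 min = 2:30 PM.
Event M starts at 2:30 PM + 148 min = 4:58 PM.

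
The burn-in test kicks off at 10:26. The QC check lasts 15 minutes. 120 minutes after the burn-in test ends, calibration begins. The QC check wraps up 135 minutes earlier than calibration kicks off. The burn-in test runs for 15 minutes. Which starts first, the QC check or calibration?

The burn-in test ends at 10:26 + 15 min = 10:41.
Calibration starts at 10:41 + 120 min = 12:41.
The QC check ends at 12:41 − 135 min = 10:26.
The QC check starts at 10:26 − 15 min = 10:11.
The QC check starts at 10:11 and calibration starts at 12:41, so the QC check is first.

the QC check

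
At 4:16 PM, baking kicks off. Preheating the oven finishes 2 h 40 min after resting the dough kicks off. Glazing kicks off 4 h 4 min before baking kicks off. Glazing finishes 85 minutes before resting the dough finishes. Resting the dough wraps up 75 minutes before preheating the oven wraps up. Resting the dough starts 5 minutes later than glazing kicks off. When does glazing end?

12:17 PM

Glazing starts at 4:16 PM − 244 min = 12:12 PM.
Resting the dough starts at 12:12 PM + 5 min = 12:17 PM.
Preheating the oven ends at 12:17 PM + 160 min = 2:57 PM.
Resting the dough ends at 2:57 PM − 75 min = 1:42 PM.
Glazing ends at 1:42 PM − 85 min = 12:17 PM.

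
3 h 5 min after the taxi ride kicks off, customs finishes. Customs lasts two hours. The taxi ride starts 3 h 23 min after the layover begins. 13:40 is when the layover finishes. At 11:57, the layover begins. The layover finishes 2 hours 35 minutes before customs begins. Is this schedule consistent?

No

The taxi ride starts at 11:57 + 203 min = 15:20.
Customs ends at 15:20 + 185 min = 18:25.
Customs starts at 18:25 − 120 min = 16:25.
The layover ends at 16:25 − 155 min = 13:50.
But the layover is also said to end at 13:40 — a 10-minute conflict.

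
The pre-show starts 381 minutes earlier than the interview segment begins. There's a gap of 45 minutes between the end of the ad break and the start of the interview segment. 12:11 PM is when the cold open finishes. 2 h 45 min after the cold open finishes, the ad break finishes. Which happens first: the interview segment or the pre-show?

the pre-show

The ad break ends at 12:11 PM + 165 min = 2:56 PM.
The interview segment starts at 2:56 PM + 45 min = 3:41 PM.
The pre-show starts at 3:41 PM − 381 min = 9:20 AM.
The interview segment starts at 3:41 PM and the pre-show starts at 9:20 AM, so the pre-show is first.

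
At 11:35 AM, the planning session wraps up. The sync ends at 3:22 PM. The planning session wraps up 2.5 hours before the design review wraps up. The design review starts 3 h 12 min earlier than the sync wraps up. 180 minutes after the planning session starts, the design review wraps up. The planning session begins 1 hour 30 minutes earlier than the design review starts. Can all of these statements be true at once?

No

The design review starts at 3:22 PM − 192 min = 12:10 PM.
The planning session starts at 12:10 PM − 90 min = 10:40 AM.
The design review ends at 10:40 AM + 180 min = 1:40 PM.
The planning session ends at 1:40 PM − 150 min = 11:10 AM.
But the planning session is also said to end at 11:35 AM — a 25-minute conflict.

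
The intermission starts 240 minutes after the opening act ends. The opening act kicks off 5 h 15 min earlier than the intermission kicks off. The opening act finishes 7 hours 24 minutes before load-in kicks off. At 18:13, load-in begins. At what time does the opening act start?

09:34

The opening act ends at 18:13 − 444 min = 10:49.
The intermission starts at 10:49 + 240 min = 14:49.
The opening act starts at 14:49 − 315 min = 09:34.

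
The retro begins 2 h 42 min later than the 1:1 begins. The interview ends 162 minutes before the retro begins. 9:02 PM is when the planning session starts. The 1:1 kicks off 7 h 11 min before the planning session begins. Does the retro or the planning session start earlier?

The 1:1 starts at 9:02 PM − 431 min = 1:51 PM.
The retro starts at 1:51 PM + 162 min = 4:33 PM.
The retro starts at 4:33 PM and the planning session starts at 9:02 PM, so the retro is first.

the retro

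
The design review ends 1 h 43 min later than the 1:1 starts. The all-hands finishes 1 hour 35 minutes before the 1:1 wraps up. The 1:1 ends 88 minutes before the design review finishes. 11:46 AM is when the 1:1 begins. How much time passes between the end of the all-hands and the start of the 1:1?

The design review ends at 11:46 AM + 103 min = 1:29 PM.
The 1:1 ends at 1:29 PM − 88 min = 12:01 PM.
The all-hands ends at 12:01 PM − 95 min = 10:26 AM.
From 10:26 AM to 11:46 AM is 80 minutes.

80 minutes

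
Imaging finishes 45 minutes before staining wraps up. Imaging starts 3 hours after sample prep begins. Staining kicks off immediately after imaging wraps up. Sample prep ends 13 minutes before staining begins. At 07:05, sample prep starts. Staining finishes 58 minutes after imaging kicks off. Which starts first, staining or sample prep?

Imaging starts at 07:05 + 180 min = 10:05.
Staining ends at 10:05 + 58 min = 11:03.
Imaging ends at 11:03 − 45 min = 10:18.
So staining starts at 10:18.
Staining starts at 10:18 and sample prep starts at 07:05, so sample prep is first.

sample prep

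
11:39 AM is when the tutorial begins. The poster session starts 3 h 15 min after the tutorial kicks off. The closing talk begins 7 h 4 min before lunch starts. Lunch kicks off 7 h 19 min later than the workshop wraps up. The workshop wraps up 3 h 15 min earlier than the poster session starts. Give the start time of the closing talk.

The poster session starts at 11:39 AM + 195 min = 2:54 PM.
The workshop ends at 2:54 PM − 195 min = 11:39 AM.
Lunch starts at 11:39 AM + 439 min = 6:58 PM.
The closing talk starts at 6:58 PM − 424 min = 11:54 AM.

11:54 AM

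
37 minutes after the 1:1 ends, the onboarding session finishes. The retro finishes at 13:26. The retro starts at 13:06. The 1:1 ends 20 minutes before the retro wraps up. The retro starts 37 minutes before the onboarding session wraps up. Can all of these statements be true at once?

Yes

The 1:1 ends at 13:26 − 20 min = 13:06.
The onboarding session ends at 13:06 + 37 min = 13:43.
The retro starts at 13:43 − 37 min = 13:06.
That matches the stated 13:06, so the schedule is consistent.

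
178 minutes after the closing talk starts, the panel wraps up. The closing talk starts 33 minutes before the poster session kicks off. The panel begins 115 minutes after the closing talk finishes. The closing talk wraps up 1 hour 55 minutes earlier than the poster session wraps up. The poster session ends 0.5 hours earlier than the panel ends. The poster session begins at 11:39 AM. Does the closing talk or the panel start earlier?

the closing talk

The closing talk starts at 11:39 AM − 33 min = 11:06 AM.
The panel ends at 11:06 AM + 178 min = 2:04 PM.
The poster session ends at 2:04 PM − 30 min = 1:34 PM.
The closing talk ends at 1:34 PM − 115 min = 11:39 AM.
The panel starts at 11:39 AM + 115 min = 1:34 PM.
The closing talk starts at 11:06 AM and the panel starts at 1:34 PM, so the closing talk is first.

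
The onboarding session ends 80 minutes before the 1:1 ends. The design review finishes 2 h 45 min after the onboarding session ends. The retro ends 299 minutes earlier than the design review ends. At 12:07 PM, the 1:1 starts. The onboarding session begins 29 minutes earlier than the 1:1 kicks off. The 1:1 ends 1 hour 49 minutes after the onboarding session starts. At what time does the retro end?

9:53 AM

The onboarding session starts at 12:07 PM − 29 min = 11:38 AM.
The 1:1 ends at 11:38 AM + 109 min = 1:27 PM.
The onboarding session ends at 1:27 PM − 80 min = 12:07 PM.
The design review ends at 12:07 PM + 165 min = 2:52 PM.
The retro ends at 2:52 PM − 299 min = 9:53 AM.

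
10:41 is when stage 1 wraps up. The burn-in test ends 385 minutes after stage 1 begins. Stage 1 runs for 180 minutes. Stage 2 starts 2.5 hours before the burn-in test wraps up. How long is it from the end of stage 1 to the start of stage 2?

Stage 1 starts at 10:41 − 180 min = 07:41.
The burn-in test ends at 07:41 + 385 min = 14:06.
Stage 2 starts at 14:06 − 150 min = 11:36.
From 10:41 to 11:36 is 55 minutes.

55 minutes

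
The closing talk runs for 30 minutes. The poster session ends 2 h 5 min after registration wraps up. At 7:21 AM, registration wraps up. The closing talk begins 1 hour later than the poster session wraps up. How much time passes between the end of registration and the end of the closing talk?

215 minutes

The poster session ends at 7:21 AM + 125 min = 9:26 AM.
The closing talk starts at 9:26 AM + 60 min = 10:26 AM.
The closing talk ends at 10:26 AM + 30 min = 10:56 AM.
From 7:21 AM to 10:56 AM is 215 minutes.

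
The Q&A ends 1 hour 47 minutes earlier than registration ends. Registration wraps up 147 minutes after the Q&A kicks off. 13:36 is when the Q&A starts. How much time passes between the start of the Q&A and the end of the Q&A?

40 minutes

Registration ends at 13:36 + 147 min = 16:03.
The Q&A ends at 16:03 − 107 min = 14:16.
From 13:36 to 14:16 is 40 minutes.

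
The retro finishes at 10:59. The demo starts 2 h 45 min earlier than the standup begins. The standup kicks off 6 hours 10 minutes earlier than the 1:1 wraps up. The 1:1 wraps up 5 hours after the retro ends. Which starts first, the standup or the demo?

The 1:1 ends at 10:59 + 300 min = 15:59.
The standup starts at 15:59 − 370 min = 09:49.
The demo starts at 09:49 − 165 min = 07:04.
The standup starts at 09:49 and the demo starts at 07:04, so the demo is first.

the demo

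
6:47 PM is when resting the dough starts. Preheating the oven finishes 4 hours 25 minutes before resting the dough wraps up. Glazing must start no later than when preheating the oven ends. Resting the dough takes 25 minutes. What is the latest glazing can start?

2:47 PM

Resting the dough ends at 6:47 PM + 25 min = 7:12 PM.
Preheating the oven ends at 7:12 PM − 265 min = 2:47 PM.
Glazing is bounded by preheating the oven, so the latest it can start is 2:47 PM.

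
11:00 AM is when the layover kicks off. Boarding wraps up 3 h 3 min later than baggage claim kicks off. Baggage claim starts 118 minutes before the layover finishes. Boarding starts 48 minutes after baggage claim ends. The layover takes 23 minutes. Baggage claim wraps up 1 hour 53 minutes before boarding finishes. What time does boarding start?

11:23 AM

The layover ends at 11:00 AM + 23 min = 11:23 AM.
Baggage claim starts at 11:23 AM − 118 min = 9:25 AM.
Boarding ends at 9:25 AM + 183 min = 12:28 PM.
Baggage claim ends at 12:28 PM − 113 min = 10:35 AM.
Boarding starts at 10:35 AM + 48 min = 11:23 AM.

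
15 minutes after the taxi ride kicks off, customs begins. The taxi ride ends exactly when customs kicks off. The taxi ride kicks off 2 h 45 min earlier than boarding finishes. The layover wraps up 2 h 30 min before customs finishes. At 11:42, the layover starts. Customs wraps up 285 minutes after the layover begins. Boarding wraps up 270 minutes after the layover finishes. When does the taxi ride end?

15:57

Customs ends at 11:42 + 285 min = 16:27.
The layover ends at 16:27 − 150 min = 13:57.
Boarding ends at 13:57 + 270 min = 18:27.
The taxi ride starts at 18:27 − 165 min = 15:42.
Customs starts at 15:42 + 15 min = 15:57.
So the taxi ride ends at 15:57.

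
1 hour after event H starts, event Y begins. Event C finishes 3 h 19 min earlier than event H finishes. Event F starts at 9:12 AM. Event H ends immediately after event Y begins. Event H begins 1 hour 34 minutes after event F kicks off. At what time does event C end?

8:27 AM

Event H starts at 9:12 AM + 94 min = 10:46 AM.
Event Y starts at 10:46 AM + 60 min = 11:46 AM.
So event H ends at 11:46 AM.
Event C ends at 11:46 AM − 199 min = 8:27 AM.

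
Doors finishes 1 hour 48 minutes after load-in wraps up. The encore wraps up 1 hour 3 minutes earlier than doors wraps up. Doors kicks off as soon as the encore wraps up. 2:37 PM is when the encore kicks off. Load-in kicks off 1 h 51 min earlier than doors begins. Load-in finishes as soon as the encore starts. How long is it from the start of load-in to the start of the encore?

1 h 6 min

Load-in ends at 2:37 PM.
Doors ends at 2:37 PM + 108 min = 4:25 PM.
The encore ends at 4:25 PM − 63 min = 3:22 PM.
So doors starts at 3:22 PM.
Load-in starts at 3:22 PM − 111 min = 1:31 PM.
From 1:31 PM to 2:37 PM is 1 h 6 min.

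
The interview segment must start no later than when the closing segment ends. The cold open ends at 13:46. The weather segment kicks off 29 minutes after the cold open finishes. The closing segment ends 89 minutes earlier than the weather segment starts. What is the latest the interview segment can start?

The weather segment starts at 13:46 + 29 min = 14:15.
The closing segment ends at 14:15 − 89 min = 12:46.
The interview segment is bounded by the closing segment, so the latest it can start is 12:46.

12:46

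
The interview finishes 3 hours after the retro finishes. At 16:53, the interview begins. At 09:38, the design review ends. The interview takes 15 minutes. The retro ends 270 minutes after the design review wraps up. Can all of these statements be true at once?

Yes

The retro ends at 09:38 + 270 min = 14:08.
The interview ends at 14:08 + 180 min = 17:08.
The interview starts at 17:08 − 15 min = 16:53.
That matches the stated 16:53, so the schedule is consistent.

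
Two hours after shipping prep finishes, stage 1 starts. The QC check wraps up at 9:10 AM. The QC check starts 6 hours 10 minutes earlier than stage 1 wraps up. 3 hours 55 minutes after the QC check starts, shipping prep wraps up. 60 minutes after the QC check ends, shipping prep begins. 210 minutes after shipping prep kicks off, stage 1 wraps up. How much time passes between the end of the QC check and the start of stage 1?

Shipping prep starts at 9:10 AM + 60 min = 10:10 AM.
Stage 1 ends at 10:10 AM + 210 min = 1:40 PM.
The QC check starts at 1:40 PM − 370 min = 7:30 AM.
Shipping prep ends at 7:30 AM + 235 min = 11:25 AM.
Stage 1 starts at 11:25 AM + 120 min = 1:25 PM.
From 9:10 AM to 1:25 PM is 255 minutes.

255 minutes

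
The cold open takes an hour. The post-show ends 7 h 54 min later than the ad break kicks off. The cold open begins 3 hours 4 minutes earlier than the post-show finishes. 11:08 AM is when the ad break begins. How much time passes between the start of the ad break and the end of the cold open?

The post-show ends at 11:08 AM + 474 min = 7:02 PM.
The cold open starts at 7:02 PM − 184 min = 3:58 PM.
The cold open ends at 3:58 PM + 60 min = 4:58 PM.
From 11:08 AM to 4:58 PM is 5 hours 50 minutes.

5 hours 50 minutes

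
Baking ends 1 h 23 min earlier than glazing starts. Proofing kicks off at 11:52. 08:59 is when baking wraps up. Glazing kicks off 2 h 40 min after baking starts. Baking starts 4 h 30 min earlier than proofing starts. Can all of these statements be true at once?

Baking starts at 11:52 − 270 min = 07:22.
Glazing starts at 07:22 + 160 min = 10:02.
Baking ends at 10:02 − 83 min = 08:39.
But baking is also said to end at 08:59 — a 20-minute conflict.

No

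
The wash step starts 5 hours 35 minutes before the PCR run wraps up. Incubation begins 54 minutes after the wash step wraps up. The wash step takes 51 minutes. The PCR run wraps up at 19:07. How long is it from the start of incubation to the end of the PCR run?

The wash step starts at 19:07 − 335 min = 13:32.
The wash step ends at 13:32 + 51 min = 14:23.
Incubation starts at 14:23 + 54 min = 15:17.
From 15:17 to 19:07 is 3 hours 50 minutes.

3 hours 50 minutes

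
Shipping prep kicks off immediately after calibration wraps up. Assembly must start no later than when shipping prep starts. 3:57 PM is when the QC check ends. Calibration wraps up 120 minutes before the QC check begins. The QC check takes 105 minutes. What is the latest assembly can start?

12:12 PM

The QC check starts at 3:57 PM − 105 min = 2:12 PM.
Calibration ends at 2:12 PM − 120 min = 12:12 PM.
So shipping prep starts at 12:12 PM.
Assembly is bounded by shipping prep, so the latest it can start is 12:12 PM.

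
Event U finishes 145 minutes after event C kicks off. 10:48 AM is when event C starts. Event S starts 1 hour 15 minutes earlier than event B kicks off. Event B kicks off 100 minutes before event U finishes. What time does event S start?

Event U ends at 10:48 AM + 145 min = 1:13 PM.
Event B starts at 1:13 PM − 100 min = 11:33 AM.
Event S starts at 11:33 AM − 75 min = 10:18 AM.

10:18 AM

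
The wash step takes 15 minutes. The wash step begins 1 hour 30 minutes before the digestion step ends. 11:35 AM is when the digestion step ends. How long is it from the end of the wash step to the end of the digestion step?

75 minutes

The wash step starts at 11:35 AM − 90 min = 10:05 AM.
The wash step ends at 10:05 AM + 15 min = 10:20 AM.
From 10:20 AM to 11:35 AM is 75 minutes.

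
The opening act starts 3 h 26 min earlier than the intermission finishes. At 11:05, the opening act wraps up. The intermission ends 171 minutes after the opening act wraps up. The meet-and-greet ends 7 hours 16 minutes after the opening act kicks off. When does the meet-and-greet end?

17:46

The intermission ends at 11:05 + 171 min = 13:56.
The opening act starts at 13:56 − 206 min = 10:30.
The meet-and-greet ends at 10:30 + 436 min = 17:46.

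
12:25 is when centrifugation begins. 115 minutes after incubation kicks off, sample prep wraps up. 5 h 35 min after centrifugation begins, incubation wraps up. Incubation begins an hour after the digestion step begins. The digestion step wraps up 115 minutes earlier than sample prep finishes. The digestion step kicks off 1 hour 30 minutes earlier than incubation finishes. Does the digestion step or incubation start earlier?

the digestion step

Incubation ends at 12:25 + 335 min = 18:00.
The digestion step starts at 18:00 − 90 min = 16:30.
Incubation starts at 16:30 + 60 min = 17:30.
The digestion step starts at 16:30 and incubation starts at 17:30, so the digestion step is first.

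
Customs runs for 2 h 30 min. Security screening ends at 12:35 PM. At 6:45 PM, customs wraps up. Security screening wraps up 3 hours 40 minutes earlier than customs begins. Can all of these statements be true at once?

Yes

Customs starts at 6:45 PM − 150 min = 4:15 PM.
Security screening ends at 4:15 PM − 220 min = 12:35 PM.
That matches the stated 12:35 PM, so the schedule is consistent.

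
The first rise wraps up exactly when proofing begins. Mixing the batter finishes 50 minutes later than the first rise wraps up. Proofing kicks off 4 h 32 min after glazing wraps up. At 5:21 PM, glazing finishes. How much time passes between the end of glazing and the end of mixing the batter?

5 hours 22 minutes

Proofing starts at 5:21 PM + 272 min = 9:53 PM.
So the first rise ends at 9:53 PM.
Mixing the batter ends at 9:53 PM + 50 min = 10:43 PM.
From 5:21 PM to 10:43 PM is 5 hours 22 minutes.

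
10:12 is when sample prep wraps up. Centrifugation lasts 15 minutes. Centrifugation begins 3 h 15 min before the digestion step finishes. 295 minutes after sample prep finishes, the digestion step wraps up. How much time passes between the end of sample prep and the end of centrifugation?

The digestion step ends at 10:12 + 295 min = 15:07.
Centrifugation starts at 15:07 − 195 min = 11:52.
Centrifugation ends at 11:52 + 15 min = 12:07.
From 10:12 to 12:07 is 115 minutes.

115 minutes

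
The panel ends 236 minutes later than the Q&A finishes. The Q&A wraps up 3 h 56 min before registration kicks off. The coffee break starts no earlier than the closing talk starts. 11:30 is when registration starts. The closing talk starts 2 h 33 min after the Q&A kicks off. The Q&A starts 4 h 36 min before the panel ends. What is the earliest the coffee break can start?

The Q&A ends at 11:30 − 236 min = 07:34.
The panel ends at 07:34 + 236 min = 11:30.
The Q&A starts at 11:30 − 276 min = 06:54.
The closing talk starts at 06:54 + 153 min = 09:27.
The coffee break is bounded by the closing talk, so the earliest it can start is 09:27.

09:27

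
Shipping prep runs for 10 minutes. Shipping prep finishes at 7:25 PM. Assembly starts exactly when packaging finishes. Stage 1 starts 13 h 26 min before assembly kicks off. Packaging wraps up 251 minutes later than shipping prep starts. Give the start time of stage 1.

Shipping prep starts at 7:25 PM − 10 min = 7:15 PM.
Packaging ends at 7:15 PM + 251 min = 11:26 PM.
So assembly starts at 11:26 PM.
Stage 1 starts at 11:26 PM − 806 min = 10:00 AM.

10:00 AM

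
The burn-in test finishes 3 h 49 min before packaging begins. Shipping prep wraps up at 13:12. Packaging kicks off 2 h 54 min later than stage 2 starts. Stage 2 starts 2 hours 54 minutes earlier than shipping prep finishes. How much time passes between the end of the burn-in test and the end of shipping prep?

229 minutes

Stage 2 starts at 13:12 − 174 min = 10:18.
Packaging starts at 10:18 + 174 min = 13:12.
The burn-in test ends at 13:12 − 229 min = 09:23.
From 09:23 to 13:12 is 229 minutes.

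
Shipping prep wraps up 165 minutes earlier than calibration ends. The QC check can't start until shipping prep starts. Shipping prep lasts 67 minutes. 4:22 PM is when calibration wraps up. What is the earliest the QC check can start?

12:30 PM

Shipping prep ends at 4:22 PM − 165 min = 1:37 PM.
Shipping prep starts at 1:37 PM − 67 min = 12:30 PM.
The QC check is bounded by shipping prep, so the earliest it can start is 12:30 PM.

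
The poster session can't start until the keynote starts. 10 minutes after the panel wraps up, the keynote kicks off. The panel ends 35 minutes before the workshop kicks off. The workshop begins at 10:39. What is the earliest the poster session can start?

10:14

The panel ends at 10:39 − 35 min = 10:04.
The keynote starts at 10:04 + 10 min = 10:14.
The poster session is bounded by the keynote, so the earliest it can start is 10:14.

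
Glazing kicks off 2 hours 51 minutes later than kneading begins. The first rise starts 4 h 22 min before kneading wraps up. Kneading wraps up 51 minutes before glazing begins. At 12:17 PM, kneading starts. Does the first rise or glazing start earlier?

the first rise

Glazing starts at 12:17 PM + 171 min = 3:08 PM.
Kneading ends at 3:08 PM − 51 min = 2:17 PM.
The first rise starts at 2:17 PM − 262 min = 9:55 AM.
The first rise starts at 9:55 AM and glazing starts at 3:08 PM, so the first rise is first.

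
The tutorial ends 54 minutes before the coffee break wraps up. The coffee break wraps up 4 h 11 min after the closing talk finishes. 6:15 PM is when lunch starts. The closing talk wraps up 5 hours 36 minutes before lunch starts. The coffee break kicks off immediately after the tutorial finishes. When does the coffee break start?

The closing talk ends at 6:15 PM − 336 min = 12:39 PM.
The coffee break ends at 12:39 PM + 251 min = 4:50 PM.
The tutorial ends at 4:50 PM − 54 min = 3:56 PM.
So the coffee break starts at 3:56 PM.

3:56 PM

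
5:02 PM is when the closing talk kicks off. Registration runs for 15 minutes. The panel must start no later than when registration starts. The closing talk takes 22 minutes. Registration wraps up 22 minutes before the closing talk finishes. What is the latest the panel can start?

4:47 PM

The closing talk ends at 5:02 PM + 22 min = 5:24 PM.
Registration ends at 5:24 PM − 22 min = 5:02 PM.
Registration starts at 5:02 PM − 15 min = 4:47 PM.
The panel is bounded by registration, so the latest it can start is 4:47 PM.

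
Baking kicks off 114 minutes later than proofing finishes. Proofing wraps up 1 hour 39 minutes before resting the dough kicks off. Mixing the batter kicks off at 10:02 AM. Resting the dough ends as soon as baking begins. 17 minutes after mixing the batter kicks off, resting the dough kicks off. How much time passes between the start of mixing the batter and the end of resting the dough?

Resting the dough starts at 10:02 AM + 17 min = 10:19 AM.
Proofing ends at 10:19 AM − 99 min = 8:40 AM.
Baking starts at 8:40 AM + 114 min = 10:34 AM.
So resting the dough ends at 10:34 AM.
From 10:02 AM to 10:34 AM is 32 minutes.

32 minutes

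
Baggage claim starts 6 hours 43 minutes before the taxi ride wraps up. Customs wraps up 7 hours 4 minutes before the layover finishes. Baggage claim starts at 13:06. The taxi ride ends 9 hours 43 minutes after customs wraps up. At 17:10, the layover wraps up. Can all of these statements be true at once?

Customs ends at 17:10 − 424 min = 10:06.
The taxi ride ends at 10:06 + 583 min = 19:49.
Baggage claim starts at 19:49 − 403 min = 13:06.
That matches the stated 13:06, so the schedule is consistent.

Yes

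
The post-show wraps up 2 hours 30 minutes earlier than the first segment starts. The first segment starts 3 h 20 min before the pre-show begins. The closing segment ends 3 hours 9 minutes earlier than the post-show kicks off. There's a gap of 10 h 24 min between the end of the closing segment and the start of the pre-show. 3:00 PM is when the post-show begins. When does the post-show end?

4:25 PM

The closing segment ends at 3:00 PM − 189 min = 11:51 AM.
The pre-show starts at 11:51 AM + 624 min = 10:15 PM.
The first segment starts at 10:15 PM − 200 min = 6:55 PM.
The post-show ends at 6:55 PM − 150 min = 4:25 PM.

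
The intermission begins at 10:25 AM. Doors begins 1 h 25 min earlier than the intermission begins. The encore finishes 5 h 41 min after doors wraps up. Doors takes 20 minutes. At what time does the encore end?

Doors starts at 10:25 AM − 85 min = 9:00 AM.
Doors ends at 9:00 AM + 20 min = 9:20 AM.
The encore ends at 9:20 AM + 341 min = 3:01 PM.

3:01 PM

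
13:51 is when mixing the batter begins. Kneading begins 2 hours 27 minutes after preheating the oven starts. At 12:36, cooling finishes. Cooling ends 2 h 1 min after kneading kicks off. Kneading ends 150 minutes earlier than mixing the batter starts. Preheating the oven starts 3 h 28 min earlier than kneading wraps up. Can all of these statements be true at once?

Kneading ends at 13:51 − 150 min = 11:21.
Preheating the oven starts at 11:21 − 208 min = 07:53.
Kneading starts at 07:53 + 147 min = 10:20.
Cooling ends at 10:20 + 121 min = 12:21.
But cooling is also said to end at 12:36 — a 15-minute conflict.

No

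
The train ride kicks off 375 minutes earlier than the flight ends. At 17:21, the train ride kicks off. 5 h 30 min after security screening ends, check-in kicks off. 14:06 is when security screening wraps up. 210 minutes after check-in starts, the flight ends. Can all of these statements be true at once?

Check-in starts at 14:06 + 330 min = 19:36.
The flight ends at 19:36 + 210 min = 23:06.
The train ride starts at 23:06 − 375 min = 16:51.
But the train ride is also said to start at 17:21 — a 30-minute conflict.

No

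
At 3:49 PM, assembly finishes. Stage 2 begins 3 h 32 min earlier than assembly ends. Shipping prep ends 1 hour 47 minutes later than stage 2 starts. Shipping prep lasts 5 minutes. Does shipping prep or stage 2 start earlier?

Stage 2 starts at 3:49 PM − 212 min = 12:17 PM.
Shipping prep ends at 12:17 PM + 107 min = 2:04 PM.
Shipping prep starts at 2:04 PM − 5 min = 1:59 PM.
Shipping prep starts at 1:59 PM and stage 2 starts at 12:17 PM, so stage 2 is first.

stage 2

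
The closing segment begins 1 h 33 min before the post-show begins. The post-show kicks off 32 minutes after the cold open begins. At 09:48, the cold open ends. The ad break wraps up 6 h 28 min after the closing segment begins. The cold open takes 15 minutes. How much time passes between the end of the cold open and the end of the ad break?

312 minutes

The cold open starts at 09:48 − 15 min = 09:33.
The post-show starts at 09:33 + 32 min = 10:05.
The closing segment starts at 10:05 − 93 min = 08:32.
The ad break ends at 08:32 + 388 min = 15:00.
From 09:48 to 15:00 is 312 minutes.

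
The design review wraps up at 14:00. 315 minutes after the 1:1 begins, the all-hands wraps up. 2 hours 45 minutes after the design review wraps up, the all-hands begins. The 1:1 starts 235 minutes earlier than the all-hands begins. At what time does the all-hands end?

The all-hands starts at 14:00 + 165 min = 16:45.
The 1:1 starts at 16:45 − 235 min = 12:50.
The all-hands ends at 12:50 + 315 min = 18:05.

18:05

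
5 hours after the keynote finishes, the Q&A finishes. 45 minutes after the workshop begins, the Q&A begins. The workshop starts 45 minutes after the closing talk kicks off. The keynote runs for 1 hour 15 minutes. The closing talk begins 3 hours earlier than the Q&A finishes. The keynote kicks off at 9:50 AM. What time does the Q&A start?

2:35 PM

The keynote ends at 9:50 AM + 75 min = 11:05 AM.
The Q&A ends at 11:05 AM + 300 min = 4:05 PM.
The closing talk starts at 4:05 PM − 180 min = 1:05 PM.
The workshop starts at 1:05 PM + 45 min = 1:50 PM.
The Q&A starts at 1:50 PM + 45 min = 2:35 PM.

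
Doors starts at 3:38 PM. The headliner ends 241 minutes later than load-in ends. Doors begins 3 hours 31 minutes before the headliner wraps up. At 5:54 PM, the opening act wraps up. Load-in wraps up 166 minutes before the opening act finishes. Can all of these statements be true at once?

Yes

Load-in ends at 5:54 PM − 166 min = 3:08 PM.
The headliner ends at 3:08 PM + 241 min = 7:09 PM.
Doors starts at 7:09 PM − 211 min = 3:38 PM.
That matches the stated 3:38 PM, so the schedule is consistent.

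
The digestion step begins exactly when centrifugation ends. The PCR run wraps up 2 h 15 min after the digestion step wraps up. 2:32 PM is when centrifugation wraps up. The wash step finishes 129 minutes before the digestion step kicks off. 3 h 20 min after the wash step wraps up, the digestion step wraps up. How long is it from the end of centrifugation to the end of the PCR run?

The digestion step starts at 2:32 PM.
The wash step ends at 2:32 PM − 129 min = 12:23 PM.
The digestion step ends at 12:23 PM + 200 min = 3:43 PM.
The PCR run ends at 3:43 PM + 135 min = 5:58 PM.
From 2:32 PM to 5:58 PM is 3 hours 26 minutes.

3 hours 26 minutes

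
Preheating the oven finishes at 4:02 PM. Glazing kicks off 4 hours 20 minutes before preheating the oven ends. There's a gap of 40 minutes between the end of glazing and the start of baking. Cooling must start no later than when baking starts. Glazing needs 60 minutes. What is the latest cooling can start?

Glazing starts at 4:02 PM − 260 min = 11:42 AM.
Glazing ends at 11:42 AM + 60 min = 12:42 PM.
Baking starts at 12:42 PM + 40 min = 1:22 PM.
Cooling is bounded by baking, so the latest it can start is 1:22 PM.

1:22 PM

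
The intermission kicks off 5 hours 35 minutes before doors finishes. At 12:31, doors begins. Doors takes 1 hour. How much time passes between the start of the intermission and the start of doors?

4 hours 35 minutes

Doors ends at 12:31 + 60 min = 13:31.
The intermission starts at 13:31 − 335 min = 07:56.
From 07:56 to 12:31 is 4 hours 35 minutes.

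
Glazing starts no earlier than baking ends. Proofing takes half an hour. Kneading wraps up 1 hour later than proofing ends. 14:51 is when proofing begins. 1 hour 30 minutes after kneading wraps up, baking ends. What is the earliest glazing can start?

17:51

Proofing ends at 14:51 + 30 min = 15:21.
Kneading ends at 15:21 + 60 min = 16:21.
Baking ends at 16:21 + 90 min = 17:51.
Glazing is bounded by baking, so the earliest it can start is 17:51.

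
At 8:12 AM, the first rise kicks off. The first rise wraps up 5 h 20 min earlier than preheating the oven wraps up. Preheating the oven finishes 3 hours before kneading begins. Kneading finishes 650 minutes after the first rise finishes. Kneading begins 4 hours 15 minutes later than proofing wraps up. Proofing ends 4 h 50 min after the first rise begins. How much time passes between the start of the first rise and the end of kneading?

Proofing ends at 8:12 AM + 290 min = 1:02 PM.
Kneading starts at 1:02 PM + 255 min = 5:17 PM.
Preheating the oven ends at 5:17 PM − 180 min = 2:17 PM.
The first rise ends at 2:17 PM − 320 min = 8:57 AM.
Kneading ends at 8:57 AM + 650 min = 7:47 PM.
From 8:12 AM to 7:47 PM is 695 minutes.

695 minutes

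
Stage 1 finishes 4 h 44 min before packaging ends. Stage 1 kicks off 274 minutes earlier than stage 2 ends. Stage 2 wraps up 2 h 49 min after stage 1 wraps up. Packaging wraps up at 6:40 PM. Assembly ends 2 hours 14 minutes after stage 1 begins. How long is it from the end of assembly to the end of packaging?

Stage 1 ends at 6:40 PM − 284 min = 1:56 PM.
Stage 2 ends at 1:56 PM + 169 min = 4:45 PM.
Stage 1 starts at 4:45 PM − 274 min = 12:11 PM.
Assembly ends at 12:11 PM + 134 min = 2:25 PM.
From 2:25 PM to 6:40 PM is 4 hours 15 minutes.

4 hours 15 minutes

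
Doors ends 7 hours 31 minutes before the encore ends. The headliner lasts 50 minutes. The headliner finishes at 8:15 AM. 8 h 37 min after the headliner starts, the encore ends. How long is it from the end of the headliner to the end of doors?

16 minutes

The headliner starts at 8:15 AM − 50 min = 7:25 AM.
The encore ends at 7:25 AM + 517 min = 4:02 PM.
Doors ends at 4:02 PM − 451 min = 8:31 AM.
From 8:15 AM to 8:31 AM is 16 minutes.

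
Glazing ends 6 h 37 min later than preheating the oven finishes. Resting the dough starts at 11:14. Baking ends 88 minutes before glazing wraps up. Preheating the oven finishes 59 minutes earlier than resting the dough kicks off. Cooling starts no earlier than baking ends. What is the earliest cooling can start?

Preheating the oven ends at 11:14 − 59 min = 10:15.
Glazing ends at 10:15 + 397 min = 16:52.
Baking ends at 16:52 − 88 min = 15:24.
Cooling is bounded by baking, so the earliest it can start is 15:24.

15:24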